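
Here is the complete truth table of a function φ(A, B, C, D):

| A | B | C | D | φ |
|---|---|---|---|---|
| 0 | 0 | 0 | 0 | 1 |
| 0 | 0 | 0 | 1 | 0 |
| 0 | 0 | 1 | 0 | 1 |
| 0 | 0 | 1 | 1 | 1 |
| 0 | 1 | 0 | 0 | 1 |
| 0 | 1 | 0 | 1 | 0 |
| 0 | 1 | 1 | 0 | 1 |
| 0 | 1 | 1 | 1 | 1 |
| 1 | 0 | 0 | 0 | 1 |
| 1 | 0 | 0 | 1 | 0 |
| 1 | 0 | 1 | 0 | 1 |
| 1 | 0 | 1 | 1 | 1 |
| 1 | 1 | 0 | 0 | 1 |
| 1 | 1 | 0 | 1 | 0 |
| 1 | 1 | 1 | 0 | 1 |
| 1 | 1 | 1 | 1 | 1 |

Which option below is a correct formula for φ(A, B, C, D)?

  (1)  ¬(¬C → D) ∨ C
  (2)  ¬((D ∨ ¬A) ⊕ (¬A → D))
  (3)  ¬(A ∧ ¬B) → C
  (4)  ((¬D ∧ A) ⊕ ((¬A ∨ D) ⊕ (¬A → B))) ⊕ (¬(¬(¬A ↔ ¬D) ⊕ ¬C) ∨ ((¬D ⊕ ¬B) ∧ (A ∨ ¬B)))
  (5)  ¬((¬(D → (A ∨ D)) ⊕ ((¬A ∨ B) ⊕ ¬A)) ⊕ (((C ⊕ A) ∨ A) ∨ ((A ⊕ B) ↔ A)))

(2) disagrees with φ on (0,0,0,0) (formula → 0, table → 1); rule it out.
(3) disagrees with φ on (0,0,0,0) (formula → 0, table → 1); rule it out.
(4) disagrees with φ on (0,0,1,0) (formula → 0, table → 1); rule it out.
(5) disagrees with φ on (0,0,0,0) (formula → 0, table → 1); rule it out.
(1) is the remaining candidate, and it agrees with φ on all 16 inputs.

1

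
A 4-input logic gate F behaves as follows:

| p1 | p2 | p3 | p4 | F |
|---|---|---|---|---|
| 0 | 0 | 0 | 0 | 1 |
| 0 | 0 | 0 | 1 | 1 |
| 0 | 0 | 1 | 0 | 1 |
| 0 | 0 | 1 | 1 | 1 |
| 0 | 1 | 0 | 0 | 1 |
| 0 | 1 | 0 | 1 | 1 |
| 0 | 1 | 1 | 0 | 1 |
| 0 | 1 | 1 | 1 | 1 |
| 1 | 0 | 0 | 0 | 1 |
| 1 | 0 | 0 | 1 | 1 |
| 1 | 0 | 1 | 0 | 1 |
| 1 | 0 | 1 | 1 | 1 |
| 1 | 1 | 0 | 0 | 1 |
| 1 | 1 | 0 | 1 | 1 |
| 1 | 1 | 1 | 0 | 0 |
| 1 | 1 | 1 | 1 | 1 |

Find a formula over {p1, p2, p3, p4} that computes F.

F(p1, p2, p3, p4) = NOT (((p1 AND p2) AND p3) AND NOT p4)

Only row (1,1,1,0) gives 0. So F is 1 everywhere except there — the complement of the minterm p1·p2·p3·¬p4.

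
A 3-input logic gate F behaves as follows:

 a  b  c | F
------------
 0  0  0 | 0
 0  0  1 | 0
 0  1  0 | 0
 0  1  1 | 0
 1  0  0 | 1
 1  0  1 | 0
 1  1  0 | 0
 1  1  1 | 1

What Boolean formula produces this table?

F(a, b, c) = ((a and not b) and not c) or ((a and b) and c)

Collect the rows where F=1 — (1,0,0), (1,1,1) — and write one minterm per row: a·¬b·¬c, a·b·c. Their union (logical OR) reproduces the table exactly.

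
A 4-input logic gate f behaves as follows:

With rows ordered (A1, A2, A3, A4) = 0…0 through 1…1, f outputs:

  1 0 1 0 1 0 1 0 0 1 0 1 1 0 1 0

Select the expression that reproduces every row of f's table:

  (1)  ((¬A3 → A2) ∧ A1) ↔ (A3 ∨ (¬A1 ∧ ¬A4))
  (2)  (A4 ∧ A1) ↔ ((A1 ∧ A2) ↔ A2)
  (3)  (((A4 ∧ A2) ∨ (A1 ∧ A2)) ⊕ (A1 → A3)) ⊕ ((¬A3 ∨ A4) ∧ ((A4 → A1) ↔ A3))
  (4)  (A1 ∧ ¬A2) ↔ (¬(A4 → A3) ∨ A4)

(1) fails at (0,0,0,0): the formula yields 0, f is 1.
(2) fails at (0,0,0,0): the formula yields 0, f is 1.
(3) fails at (0,0,1,1): the formula yields 1, f is 0.
(4) is the remaining candidate, and it agrees with f on all 16 inputs.

4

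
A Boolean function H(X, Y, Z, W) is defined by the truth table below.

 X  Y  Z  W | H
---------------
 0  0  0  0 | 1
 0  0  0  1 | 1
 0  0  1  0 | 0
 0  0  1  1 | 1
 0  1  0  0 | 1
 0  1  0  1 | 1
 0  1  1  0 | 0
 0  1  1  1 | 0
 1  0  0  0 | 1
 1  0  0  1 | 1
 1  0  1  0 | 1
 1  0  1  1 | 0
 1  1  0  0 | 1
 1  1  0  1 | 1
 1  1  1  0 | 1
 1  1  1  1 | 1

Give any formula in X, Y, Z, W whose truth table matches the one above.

H(X, Y, Z, W) = ~((((((~X & ~Y) & Z) & ~W) | (((~X & Y) & Z) & ~W)) | (((~X & Y) & Z) & W)) | (((X & ~Y) & Z) & W))

H is 0 on only 4 rows — (0,0,1,0), (0,1,1,0), (0,1,1,1), (1,0,1,1). Writing each as a minterm (¬X·¬Y·Z·¬W, ¬X·Y·Z·¬W, ¬X·Y·Z·W, X·¬Y·Z·W) and OR-ing them characterizes exactly where H=0, so H is the negation of that disjunction.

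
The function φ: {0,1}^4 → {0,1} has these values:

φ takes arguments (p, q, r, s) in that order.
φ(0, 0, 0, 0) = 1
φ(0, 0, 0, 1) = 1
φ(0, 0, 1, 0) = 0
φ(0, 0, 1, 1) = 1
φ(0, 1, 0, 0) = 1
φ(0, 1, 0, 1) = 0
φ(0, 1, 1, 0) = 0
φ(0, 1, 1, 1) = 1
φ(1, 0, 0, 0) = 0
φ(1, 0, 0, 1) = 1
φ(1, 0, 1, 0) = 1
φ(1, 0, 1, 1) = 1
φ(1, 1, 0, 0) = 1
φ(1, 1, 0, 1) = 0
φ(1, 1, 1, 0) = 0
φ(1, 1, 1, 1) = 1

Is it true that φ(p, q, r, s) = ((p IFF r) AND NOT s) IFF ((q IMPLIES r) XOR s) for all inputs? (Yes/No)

No

Evaluate ((p IFF r) AND NOT s) IFF ((q IMPLIES r) XOR s) on each row and compare to φ:
  p=0, q=0, r=0, s=0: formula gives 1, φ = 1 ✓
  p=0, q=0, r=0, s=1: formula gives 1, φ = 1 ✓
  p=0, q=0, r=1, s=0: formula gives 0, φ = 0 ✓
  p=0, q=0, r=1, s=1: formula gives 1, φ = 1 ✓
  p=0, q=1, r=0, s=0: formula gives 0, but φ = 1 ✗
Since they disagree at (0,1,0,0), the expression is not a correct formula for φ.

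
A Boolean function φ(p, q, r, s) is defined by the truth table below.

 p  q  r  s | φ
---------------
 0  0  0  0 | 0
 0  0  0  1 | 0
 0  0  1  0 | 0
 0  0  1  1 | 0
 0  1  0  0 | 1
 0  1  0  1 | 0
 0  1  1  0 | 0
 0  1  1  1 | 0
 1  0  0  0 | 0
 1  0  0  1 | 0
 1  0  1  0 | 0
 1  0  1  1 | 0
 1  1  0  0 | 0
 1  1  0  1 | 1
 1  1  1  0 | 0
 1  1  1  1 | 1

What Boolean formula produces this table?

φ(p, q, r, s) = ((((NOT p AND q) AND NOT r) AND NOT s) OR (((p AND q) AND NOT r) AND s)) OR (((p AND q) AND r) AND s)

Collect the rows where φ=1 — (0,1,0,0), (1,1,0,1), (1,1,1,1) — and write one minterm per row: ¬p·q·¬r·¬s, p·q·¬r·s, p·q·r·s. Their union (logical OR) reproduces the table exactly.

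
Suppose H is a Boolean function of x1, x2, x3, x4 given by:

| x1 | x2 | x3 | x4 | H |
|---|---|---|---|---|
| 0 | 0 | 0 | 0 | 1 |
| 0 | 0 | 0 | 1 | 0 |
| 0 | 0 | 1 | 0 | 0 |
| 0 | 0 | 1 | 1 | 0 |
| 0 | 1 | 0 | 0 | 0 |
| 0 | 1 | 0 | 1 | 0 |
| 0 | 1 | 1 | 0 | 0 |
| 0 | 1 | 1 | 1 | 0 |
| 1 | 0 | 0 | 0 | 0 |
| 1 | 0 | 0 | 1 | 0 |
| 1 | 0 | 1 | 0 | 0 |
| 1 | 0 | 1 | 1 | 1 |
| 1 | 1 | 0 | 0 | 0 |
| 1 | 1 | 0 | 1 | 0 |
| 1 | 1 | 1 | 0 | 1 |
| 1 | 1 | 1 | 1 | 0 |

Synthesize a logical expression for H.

H(x1, x2, x3, x4) = ((((¬x1 ∧ ¬x2) ∧ ¬x3) ∧ ¬x4) ∨ (((x1 ∧ ¬x2) ∧ x3) ∧ x4)) ∨ (((x1 ∧ x2) ∧ x3) ∧ ¬x4)

H=1 on 3 inputs: (0,0,0,0), (1,0,1,1), (1,1,1,0). Reading each as a conjunction of literals (¬x1·¬x2·¬x3·¬x4, x1·¬x2·x3·x4, x1·x2·x3·¬x4) and taking the OR gives the canonical DNF.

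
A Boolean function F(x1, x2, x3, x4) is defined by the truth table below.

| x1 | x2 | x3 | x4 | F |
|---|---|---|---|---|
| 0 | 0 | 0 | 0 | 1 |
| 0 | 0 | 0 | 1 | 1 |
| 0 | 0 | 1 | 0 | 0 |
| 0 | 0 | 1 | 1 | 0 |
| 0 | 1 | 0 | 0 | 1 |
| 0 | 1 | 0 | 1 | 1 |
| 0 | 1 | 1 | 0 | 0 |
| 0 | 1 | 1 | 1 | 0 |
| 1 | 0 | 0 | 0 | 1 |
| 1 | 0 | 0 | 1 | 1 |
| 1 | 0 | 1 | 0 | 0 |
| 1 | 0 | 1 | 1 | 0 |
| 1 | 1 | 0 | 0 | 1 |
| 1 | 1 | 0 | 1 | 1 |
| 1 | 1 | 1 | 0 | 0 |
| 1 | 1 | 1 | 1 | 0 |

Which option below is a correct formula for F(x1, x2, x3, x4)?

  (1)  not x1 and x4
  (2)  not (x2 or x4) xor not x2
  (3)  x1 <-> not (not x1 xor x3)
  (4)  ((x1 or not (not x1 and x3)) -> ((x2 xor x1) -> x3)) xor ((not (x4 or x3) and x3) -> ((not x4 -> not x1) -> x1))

(1) disagrees with F on (0,0,0,0) (formula → 0, table → 1); rule it out.
(2) disagrees with F on (0,0,0,0) (formula → 0, table → 1); rule it out.
(4) disagrees with F on (0,0,0,0) (formula → 0, table → 1); rule it out.
Only (3) survives; checking it on all 16 rows confirms it matches F.

3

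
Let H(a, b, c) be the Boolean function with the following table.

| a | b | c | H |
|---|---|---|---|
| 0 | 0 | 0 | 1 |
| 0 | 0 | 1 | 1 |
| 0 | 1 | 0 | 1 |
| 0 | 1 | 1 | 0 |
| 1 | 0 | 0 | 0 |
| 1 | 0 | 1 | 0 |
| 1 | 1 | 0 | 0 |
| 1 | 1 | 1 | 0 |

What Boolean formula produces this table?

H=1 on 3 inputs: (0,0,0), (0,0,1), (0,1,0). Reading each as a conjunction of literals (¬a·¬b·¬c, ¬a·¬b·c, ¬a·b·¬c) and taking the OR gives the canonical DNF.

H(a, b, c) = (((not a and not b) and not c) or ((not a and not b) and c)) or ((not a and b) and not c)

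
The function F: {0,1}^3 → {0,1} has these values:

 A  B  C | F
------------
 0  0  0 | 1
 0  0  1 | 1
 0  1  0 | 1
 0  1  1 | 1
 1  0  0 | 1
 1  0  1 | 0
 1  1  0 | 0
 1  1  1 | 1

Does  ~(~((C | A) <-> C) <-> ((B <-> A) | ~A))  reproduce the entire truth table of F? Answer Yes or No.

Test each input against both F and the formula:
  A=0, B=0, C=0: formula gives 1, F = 1 ✓
  A=0, B=0, C=1: formula gives 1, F = 1 ✓
  A=0, B=1, C=0: formula gives 1, F = 1 ✓
  A=0, B=1, C=1: formula gives 1, F = 1 ✓
  A=1, B=0, C=0: formula gives 1, F = 1 ✓
  …and likewise for the remaining 3 rows.
Every row agrees, so the formula is equivalent.

Yes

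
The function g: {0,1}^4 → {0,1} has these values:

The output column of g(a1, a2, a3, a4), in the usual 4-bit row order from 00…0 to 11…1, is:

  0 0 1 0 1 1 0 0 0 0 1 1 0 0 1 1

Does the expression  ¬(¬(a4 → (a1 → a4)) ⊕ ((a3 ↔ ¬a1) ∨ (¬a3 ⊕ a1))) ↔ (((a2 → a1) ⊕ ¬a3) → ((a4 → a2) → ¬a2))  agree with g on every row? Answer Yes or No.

No

Check the formula against g row by row:
  a1=0, a2=0, a3=0, a4=0: formula gives 0, g = 0 ✓
  a1=0, a2=0, a3=0, a4=1: formula gives 0, g = 0 ✓
  a1=0, a2=0, a3=1, a4=0: formula gives 0, but g = 1 ✗
A single disagreement suffices: at (0,0,1,0) they differ, so the formula does not compute g.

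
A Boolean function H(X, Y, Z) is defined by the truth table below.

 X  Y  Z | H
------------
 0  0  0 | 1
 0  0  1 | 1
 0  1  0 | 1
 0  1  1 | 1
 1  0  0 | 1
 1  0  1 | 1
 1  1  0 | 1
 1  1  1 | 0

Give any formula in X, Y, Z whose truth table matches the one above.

H(X, Y, Z) = NOT ((X AND Y) AND Z)

The output is 0 only when every input is 1 — NAND of all inputs.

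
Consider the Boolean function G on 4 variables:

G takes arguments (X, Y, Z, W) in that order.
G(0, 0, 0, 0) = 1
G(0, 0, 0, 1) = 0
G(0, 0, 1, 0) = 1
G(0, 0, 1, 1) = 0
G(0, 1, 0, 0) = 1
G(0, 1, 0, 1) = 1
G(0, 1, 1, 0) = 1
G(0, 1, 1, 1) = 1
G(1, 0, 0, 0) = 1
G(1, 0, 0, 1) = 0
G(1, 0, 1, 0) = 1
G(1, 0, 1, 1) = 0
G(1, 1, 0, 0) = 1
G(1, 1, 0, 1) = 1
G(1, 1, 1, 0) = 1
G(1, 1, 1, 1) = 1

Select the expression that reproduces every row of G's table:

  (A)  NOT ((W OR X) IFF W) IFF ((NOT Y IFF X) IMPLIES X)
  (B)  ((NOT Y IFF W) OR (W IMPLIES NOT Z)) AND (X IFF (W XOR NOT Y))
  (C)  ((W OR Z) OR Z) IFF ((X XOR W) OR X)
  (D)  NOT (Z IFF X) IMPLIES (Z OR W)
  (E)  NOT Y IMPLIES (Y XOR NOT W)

E

(A) disagrees with G on (0,0,0,0) (formula → 0, table → 1); rule it out.
(B) disagrees with G on (0,0,0,0) (formula → 0, table → 1); rule it out.
(C) disagrees with G on (0,0,0,1) (formula → 1, table → 0); rule it out.
(D) disagrees with G on (0,0,0,1) (formula → 1, table → 0); rule it out.
That leaves (E). Evaluating it on every row reproduces the table of G exactly.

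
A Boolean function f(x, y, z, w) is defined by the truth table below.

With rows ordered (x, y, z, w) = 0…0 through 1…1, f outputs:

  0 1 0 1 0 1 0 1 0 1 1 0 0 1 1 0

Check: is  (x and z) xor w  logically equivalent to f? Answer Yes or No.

Test each input against both f and the formula:
  x=0, y=0, z=0, w=0: formula gives 0, f = 0 ✓
  x=0, y=0, z=0, w=1: formula gives 1, f = 1 ✓
  x=0, y=0, z=1, w=0: formula gives 0, f = 0 ✓
  x=0, y=0, z=1, w=1: formula gives 1, f = 1 ✓
  …and likewise for the remaining 12 rows.
No disagreement on any input; they are logically equivalent.

Yes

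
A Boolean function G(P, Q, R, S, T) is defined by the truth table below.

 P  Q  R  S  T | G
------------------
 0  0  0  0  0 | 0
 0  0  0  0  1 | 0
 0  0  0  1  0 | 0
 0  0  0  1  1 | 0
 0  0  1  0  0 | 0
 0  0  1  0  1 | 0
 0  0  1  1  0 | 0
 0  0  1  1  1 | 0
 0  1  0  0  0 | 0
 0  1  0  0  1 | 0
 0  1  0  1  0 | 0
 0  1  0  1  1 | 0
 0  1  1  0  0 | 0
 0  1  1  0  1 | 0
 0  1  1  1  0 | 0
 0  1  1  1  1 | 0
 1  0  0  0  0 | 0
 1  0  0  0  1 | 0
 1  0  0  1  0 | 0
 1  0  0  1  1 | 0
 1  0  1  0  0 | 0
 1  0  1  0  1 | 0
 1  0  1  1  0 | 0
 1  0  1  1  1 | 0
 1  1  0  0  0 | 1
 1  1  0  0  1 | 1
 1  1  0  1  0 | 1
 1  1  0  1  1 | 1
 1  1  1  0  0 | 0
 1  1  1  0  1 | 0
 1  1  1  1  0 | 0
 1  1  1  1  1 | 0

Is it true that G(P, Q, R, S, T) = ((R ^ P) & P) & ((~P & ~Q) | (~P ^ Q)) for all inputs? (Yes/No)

Yes

Test each input against both G and the formula:
  P=0, Q=0, R=0, S=0, T=0: formula gives 0, G = 0 ✓
  P=0, Q=0, R=0, S=0, T=1: formula gives 0, G = 0 ✓
  P=0, Q=0, R=0, S=1, T=0: formula gives 0, G = 0 ✓
  P=0, Q=0, R=0, S=1, T=1: formula gives 0, G = 0 ✓
  …and likewise for the remaining 28 rows.
No disagreement on any input; they are logically equivalent.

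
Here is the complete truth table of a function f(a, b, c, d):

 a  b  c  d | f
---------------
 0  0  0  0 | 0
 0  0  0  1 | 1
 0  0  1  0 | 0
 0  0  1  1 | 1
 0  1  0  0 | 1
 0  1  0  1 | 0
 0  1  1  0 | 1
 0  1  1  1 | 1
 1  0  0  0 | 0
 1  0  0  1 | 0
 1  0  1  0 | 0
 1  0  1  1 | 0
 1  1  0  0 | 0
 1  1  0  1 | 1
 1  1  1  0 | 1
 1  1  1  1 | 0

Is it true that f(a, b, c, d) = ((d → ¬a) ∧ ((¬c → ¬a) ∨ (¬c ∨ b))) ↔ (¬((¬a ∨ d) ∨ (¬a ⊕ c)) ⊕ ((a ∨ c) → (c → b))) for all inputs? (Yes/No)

No

Check the formula against f row by row:
  a=0, b=0, c=0, d=0: formula gives 1, but f = 0 ✗
Row (0,0,0,0) is a counterexample, so the formula is not equivalent to f.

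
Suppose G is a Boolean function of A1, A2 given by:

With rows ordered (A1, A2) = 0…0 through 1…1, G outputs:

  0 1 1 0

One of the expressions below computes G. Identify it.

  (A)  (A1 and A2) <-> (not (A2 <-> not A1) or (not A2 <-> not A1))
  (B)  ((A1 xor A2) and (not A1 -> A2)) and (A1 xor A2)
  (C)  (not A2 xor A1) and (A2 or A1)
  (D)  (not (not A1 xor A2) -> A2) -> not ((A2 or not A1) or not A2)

(A): at (1,1) it gives 1, but G = 0 — eliminated.
(C): at (0,1) it gives 0, but G = 1 — eliminated.
(D): at (0,1) it gives 0, but G = 1 — eliminated.
(B) is the remaining candidate, and it agrees with G on all 4 inputs.

B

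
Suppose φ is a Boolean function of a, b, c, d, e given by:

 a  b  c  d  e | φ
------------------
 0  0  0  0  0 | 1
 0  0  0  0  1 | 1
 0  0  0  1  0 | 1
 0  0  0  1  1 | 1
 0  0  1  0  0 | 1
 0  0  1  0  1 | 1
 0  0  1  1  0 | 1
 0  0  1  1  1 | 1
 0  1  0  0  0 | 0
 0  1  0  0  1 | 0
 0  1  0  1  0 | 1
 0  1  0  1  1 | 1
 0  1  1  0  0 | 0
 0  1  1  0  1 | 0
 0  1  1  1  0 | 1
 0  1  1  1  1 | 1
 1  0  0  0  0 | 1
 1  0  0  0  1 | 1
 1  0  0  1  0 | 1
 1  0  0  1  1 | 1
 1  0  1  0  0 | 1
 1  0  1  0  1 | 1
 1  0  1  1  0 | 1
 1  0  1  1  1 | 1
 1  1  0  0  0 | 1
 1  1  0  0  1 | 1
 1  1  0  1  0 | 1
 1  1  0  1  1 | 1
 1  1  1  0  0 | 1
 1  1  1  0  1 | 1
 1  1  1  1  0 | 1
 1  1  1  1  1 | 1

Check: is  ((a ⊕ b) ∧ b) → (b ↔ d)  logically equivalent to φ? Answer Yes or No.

Yes

Check the formula against φ row by row:
  a=0, b=0, c=0, d=0, e=0: formula gives 1, φ = 1 ✓
  a=0, b=0, c=0, d=0, e=1: formula gives 1, φ = 1 ✓
  a=0, b=0, c=0, d=1, e=0: formula gives 1, φ = 1 ✓
  a=0, b=0, c=0, d=1, e=1: formula gives 1, φ = 1 ✓
  … (the remaining 28 rows also agree.)
No disagreement on any input; they are logically equivalent.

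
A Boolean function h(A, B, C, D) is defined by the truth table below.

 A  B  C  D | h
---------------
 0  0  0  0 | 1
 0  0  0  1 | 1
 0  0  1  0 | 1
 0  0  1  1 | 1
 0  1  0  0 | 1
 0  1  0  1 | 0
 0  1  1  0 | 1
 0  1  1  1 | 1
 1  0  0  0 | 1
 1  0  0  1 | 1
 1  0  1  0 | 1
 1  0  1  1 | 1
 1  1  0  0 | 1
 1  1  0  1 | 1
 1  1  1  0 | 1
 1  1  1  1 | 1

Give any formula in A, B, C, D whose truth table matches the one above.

h(A, B, C, D) = not (((not A and B) and not C) and D)

Only row (0,1,0,1) gives 0. So h is 1 everywhere except there — the complement of the minterm ¬A·B·¬C·D.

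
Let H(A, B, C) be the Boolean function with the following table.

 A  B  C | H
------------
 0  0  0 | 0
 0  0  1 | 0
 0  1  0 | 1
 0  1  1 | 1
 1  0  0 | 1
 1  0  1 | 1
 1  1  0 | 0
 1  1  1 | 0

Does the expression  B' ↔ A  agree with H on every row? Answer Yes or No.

Test each input against both H and the formula:
  A=0, B=0, C=0: formula gives 0, H = 0 ✓
  A=0, B=0, C=1: formula gives 0, H = 0 ✓
  A=0, B=1, C=0: formula gives 1, H = 1 ✓
  A=0, B=1, C=1: formula gives 1, H = 1 ✓
  A=1, B=0, C=0: formula gives 1, H = 1 ✓
  …and likewise for the remaining 3 rows.
Every row agrees, so the formula is equivalent.

Yes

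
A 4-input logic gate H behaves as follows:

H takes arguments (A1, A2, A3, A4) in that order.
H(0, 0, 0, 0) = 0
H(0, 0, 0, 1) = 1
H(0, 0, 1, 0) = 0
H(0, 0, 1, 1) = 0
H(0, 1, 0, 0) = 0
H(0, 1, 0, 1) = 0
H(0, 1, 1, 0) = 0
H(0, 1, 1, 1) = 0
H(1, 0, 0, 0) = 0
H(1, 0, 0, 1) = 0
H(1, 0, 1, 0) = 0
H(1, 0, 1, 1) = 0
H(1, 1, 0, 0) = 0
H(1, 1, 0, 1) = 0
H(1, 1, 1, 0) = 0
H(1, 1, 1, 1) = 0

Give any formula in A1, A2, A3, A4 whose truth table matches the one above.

Only row (0,0,0,1) gives 1. That row's minterm ¬A1·¬A2·¬A3·A4 is H directly.

H(A1, A2, A3, A4) = ((¬A1 ∧ ¬A2) ∧ ¬A3) ∧ A4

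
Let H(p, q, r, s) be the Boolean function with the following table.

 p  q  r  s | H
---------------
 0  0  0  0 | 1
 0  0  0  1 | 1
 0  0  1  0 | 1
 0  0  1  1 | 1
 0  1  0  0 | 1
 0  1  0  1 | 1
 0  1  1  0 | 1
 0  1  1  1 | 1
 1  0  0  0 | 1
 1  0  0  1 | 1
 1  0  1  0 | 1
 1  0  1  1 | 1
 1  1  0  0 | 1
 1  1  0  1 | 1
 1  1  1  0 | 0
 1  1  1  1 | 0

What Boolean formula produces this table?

H(p, q, r, s) = NOT ((((p AND q) AND r) AND NOT s) OR (((p AND q) AND r) AND s))

H is 0 on only 2 rows — (1,1,1,0), (1,1,1,1). Writing each as a minterm (p·q·r·¬s, p·q·r·s) and OR-ing them characterizes exactly where H=0, so H is the negation of that disjunction.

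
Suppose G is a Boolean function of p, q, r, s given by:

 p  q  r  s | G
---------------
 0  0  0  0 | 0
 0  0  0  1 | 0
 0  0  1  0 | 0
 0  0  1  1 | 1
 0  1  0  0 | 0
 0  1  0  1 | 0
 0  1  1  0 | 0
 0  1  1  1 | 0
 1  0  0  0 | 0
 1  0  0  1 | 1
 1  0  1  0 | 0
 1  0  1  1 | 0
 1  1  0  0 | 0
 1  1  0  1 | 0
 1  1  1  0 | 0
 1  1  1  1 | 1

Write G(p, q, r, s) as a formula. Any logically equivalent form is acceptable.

Collect the rows where G=1 — (0,0,1,1), (1,0,0,1), (1,1,1,1) — and write one minterm per row: ¬p·¬q·r·s, p·¬q·¬r·s, p·q·r·s. Their union (logical OR) reproduces the table exactly.

G(p, q, r, s) = ((((¬p ∧ ¬q) ∧ r) ∧ s) ∨ (((p ∧ ¬q) ∧ ¬r) ∧ s)) ∨ (((p ∧ q) ∧ r) ∧ s)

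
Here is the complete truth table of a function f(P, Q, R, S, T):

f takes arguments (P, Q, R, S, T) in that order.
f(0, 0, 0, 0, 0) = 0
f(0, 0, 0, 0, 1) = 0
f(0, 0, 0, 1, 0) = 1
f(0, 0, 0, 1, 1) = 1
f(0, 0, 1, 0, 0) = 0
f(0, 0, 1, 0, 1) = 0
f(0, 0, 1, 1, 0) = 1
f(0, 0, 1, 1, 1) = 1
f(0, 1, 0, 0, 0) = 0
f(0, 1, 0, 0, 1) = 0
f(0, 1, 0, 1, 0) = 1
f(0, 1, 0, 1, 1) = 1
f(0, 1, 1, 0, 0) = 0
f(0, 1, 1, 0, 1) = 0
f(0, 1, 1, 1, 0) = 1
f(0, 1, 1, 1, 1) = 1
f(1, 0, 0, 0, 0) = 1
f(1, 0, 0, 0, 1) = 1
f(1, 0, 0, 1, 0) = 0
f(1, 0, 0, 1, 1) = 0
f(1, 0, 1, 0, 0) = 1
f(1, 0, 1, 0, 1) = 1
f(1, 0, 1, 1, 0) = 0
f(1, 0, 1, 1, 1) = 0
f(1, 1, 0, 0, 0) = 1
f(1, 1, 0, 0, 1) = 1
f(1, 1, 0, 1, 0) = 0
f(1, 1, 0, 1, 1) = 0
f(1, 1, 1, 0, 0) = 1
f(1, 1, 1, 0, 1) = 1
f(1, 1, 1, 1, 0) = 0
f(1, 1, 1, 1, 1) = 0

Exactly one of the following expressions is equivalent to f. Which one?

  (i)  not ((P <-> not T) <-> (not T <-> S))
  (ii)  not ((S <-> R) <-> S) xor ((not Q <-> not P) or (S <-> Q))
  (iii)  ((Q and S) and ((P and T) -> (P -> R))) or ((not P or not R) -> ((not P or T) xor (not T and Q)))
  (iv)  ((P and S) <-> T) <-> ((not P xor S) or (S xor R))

(ii) fails at (0,0,0,1,0): the formula yields 0, f is 1.
(iii) fails at (0,0,0,0,0): the formula yields 1, f is 0.
(iv) fails at (0,0,0,0,0): the formula yields 1, f is 0.
(i) is the remaining candidate, and it agrees with f on all 32 inputs.

i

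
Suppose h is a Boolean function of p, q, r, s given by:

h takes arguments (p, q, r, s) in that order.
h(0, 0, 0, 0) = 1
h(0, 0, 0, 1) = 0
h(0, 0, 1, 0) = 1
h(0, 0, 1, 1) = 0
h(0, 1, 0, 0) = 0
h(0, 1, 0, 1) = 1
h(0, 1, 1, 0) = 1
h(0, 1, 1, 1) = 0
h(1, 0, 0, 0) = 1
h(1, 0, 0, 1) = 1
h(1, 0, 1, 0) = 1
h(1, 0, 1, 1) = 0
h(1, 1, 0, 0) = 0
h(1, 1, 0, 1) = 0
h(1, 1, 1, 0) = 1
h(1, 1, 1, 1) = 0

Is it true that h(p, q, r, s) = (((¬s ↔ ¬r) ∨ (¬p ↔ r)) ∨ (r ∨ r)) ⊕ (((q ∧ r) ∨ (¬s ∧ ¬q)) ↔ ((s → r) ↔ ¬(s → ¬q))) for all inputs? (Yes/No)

Evaluate (((¬s ↔ ¬r) ∨ (¬p ↔ r)) ∨ (r ∨ r)) ⊕ (((q ∧ r) ∨ (¬s ∧ ¬q)) ↔ ((s → r) ↔ ¬(s → ¬q))) on each row and compare to h:
  p=0, q=0, r=0, s=0: formula gives 1, h = 1 ✓
  p=0, q=0, r=0, s=1: formula gives 0, h = 0 ✓
  p=0, q=0, r=1, s=0: formula gives 1, h = 1 ✓
  p=0, q=0, r=1, s=1: formula gives 0, h = 0 ✓
  …and likewise for the remaining 12 rows.
No disagreement on any input; they are logically equivalent.

Yes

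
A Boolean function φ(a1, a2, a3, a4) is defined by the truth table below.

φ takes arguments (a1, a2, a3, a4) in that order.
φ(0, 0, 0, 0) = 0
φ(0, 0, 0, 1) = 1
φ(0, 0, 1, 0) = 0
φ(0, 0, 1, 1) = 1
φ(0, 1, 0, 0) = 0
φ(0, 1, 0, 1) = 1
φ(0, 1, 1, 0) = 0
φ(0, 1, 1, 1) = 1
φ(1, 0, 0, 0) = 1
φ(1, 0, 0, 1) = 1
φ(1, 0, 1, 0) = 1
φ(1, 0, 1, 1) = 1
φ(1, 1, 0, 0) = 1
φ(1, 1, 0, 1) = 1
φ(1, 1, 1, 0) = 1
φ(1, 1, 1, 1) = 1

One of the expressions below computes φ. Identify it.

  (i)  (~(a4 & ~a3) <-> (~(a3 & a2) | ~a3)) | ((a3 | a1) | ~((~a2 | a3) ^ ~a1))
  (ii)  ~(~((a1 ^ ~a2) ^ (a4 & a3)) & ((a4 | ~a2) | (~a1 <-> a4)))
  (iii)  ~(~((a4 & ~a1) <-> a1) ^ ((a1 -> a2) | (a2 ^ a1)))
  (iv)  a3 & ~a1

iii

(i): at (0,0,0,0) it gives 1, but φ = 0 — eliminated.
(ii): at (0,0,0,0) it gives 1, but φ = 0 — eliminated.
(iv): at (0,0,0,1) it gives 0, but φ = 1 — eliminated.
Only (iii) survives; checking it on all 16 rows confirms it matches φ.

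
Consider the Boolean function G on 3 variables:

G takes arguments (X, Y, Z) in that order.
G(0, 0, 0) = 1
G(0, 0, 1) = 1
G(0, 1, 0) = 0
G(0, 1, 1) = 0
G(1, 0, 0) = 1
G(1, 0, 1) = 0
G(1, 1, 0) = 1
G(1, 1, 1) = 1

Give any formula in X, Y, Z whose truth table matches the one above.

There are just 3 zero rows: (0,1,0), (0,1,1), (1,0,1). Their minterms are ¬X·Y·¬Z, ¬X·Y·Z, X·¬Y·Z; the OR of those covers precisely the 0-outputs, and negating it yields G.

G(X, Y, Z) = not ((((not X and Y) and not Z) or ((not X and Y) and Z)) or ((X and not Y) and Z))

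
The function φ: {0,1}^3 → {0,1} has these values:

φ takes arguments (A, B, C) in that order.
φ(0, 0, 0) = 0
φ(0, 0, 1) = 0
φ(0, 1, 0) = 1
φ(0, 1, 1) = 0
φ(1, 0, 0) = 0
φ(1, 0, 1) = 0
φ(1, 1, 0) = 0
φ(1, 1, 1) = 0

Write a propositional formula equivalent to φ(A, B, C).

φ(A, B, C) = (~A & B) & ~C

φ is 1 on exactly one input, (0,1,0), whose minterm is ¬A·B·¬C. So φ is just that conjunction.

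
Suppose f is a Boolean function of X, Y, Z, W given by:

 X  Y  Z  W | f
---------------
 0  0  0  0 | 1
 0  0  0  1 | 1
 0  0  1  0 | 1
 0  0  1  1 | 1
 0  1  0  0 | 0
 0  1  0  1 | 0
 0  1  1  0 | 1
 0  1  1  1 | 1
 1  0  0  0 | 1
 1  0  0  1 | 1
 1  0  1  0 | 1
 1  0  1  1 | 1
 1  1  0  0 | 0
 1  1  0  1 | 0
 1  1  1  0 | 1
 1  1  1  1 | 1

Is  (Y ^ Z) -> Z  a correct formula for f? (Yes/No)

Test each input against both f and the formula:
  X=0, Y=0, Z=0, W=0: formula gives 1, f = 1 ✓
  X=0, Y=0, Z=0, W=1: formula gives 1, f = 1 ✓
  X=0, Y=0, Z=1, W=0: formula gives 1, f = 1 ✓
  X=0, Y=0, Z=1, W=1: formula gives 1, f = 1 ✓
  …and likewise for the remaining 12 rows.
Every row agrees, so the formula is equivalent.

Yes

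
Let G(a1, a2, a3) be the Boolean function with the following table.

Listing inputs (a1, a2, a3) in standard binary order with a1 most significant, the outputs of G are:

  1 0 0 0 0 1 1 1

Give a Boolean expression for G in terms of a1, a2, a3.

G(a1, a2, a3) = ((((¬a1 ∧ ¬a2) ∧ ¬a3) ∨ ((a1 ∧ ¬a2) ∧ a3)) ∨ ((a1 ∧ a2) ∧ ¬a3)) ∨ ((a1 ∧ a2) ∧ a3)

G=1 on 4 inputs: (0,0,0), (1,0,1), (1,1,0), (1,1,1). Reading each as a conjunction of literals (¬a1·¬a2·¬a3, a1·¬a2·a3, a1·a2·¬a3, a1·a2·a3) and taking the OR gives the canonical DNF.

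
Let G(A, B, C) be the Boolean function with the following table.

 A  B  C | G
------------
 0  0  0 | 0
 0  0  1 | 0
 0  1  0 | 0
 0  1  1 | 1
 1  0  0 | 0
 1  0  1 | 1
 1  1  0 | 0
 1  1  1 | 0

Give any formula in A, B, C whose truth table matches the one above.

G=1 on 2 inputs: (0,1,1), (1,0,1). Reading each as a conjunction of literals (¬A·B·C, A·¬B·C) and taking the OR gives the canonical DNF.

G(A, B, C) = ((A' · B) · C) + ((A · B') · C)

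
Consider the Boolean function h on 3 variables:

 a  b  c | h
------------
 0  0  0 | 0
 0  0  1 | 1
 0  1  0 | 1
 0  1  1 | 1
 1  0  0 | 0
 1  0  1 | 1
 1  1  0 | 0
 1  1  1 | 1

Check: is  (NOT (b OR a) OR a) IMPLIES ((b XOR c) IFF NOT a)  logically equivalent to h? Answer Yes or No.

No

Evaluate (NOT (b OR a) OR a) IMPLIES ((b XOR c) IFF NOT a) on each row and compare to h:
  a=0, b=0, c=0: formula gives 0, h = 0 ✓
  a=0, b=0, c=1: formula gives 1, h = 1 ✓
  a=0, b=1, c=0: formula gives 1, h = 1 ✓
  a=0, b=1, c=1: formula gives 1, h = 1 ✓
  a=1, b=0, c=0: formula gives 1, but h = 0 ✗
A single disagreement suffices: at (1,0,0) they differ, so the formula does not compute h.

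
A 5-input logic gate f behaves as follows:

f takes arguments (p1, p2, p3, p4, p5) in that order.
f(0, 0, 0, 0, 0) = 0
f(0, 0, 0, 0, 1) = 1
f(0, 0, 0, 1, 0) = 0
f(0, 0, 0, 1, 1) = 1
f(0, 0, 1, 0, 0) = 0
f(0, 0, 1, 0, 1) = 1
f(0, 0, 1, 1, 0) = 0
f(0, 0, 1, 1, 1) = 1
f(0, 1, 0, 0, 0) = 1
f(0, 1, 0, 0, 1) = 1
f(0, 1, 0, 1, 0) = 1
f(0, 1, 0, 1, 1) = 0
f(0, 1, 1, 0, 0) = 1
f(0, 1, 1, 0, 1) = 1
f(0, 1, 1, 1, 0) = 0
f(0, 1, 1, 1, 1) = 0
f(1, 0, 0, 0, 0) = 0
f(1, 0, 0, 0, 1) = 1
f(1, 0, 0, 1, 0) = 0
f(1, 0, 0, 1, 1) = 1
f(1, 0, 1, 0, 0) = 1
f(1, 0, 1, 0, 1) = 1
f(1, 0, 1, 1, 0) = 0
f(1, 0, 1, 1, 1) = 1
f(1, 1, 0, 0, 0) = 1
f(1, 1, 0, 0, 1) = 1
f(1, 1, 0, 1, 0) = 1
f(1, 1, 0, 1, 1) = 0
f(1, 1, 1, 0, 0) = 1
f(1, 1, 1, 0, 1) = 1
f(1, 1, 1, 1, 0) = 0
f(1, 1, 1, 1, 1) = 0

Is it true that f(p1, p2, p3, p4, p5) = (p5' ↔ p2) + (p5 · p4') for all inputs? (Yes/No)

No

Check the formula against f row by row:
  p1=0, p2=0, p3=0, p4=0, p5=0: formula gives 0, f = 0 ✓
  p1=0, p2=0, p3=0, p4=0, p5=1: formula gives 1, f = 1 ✓
  p1=0, p2=0, p3=0, p4=1, p5=0: formula gives 0, f = 0 ✓
  p1=0, p2=0, p3=0, p4=1, p5=1: formula gives 1, f = 1 ✓
  …
  p1=0, p2=1, p3=1, p4=1, p5=0: formula gives 1, but f = 0 ✗
A single disagreement suffices: at (0,1,1,1,0) they differ, so the formula does not compute f.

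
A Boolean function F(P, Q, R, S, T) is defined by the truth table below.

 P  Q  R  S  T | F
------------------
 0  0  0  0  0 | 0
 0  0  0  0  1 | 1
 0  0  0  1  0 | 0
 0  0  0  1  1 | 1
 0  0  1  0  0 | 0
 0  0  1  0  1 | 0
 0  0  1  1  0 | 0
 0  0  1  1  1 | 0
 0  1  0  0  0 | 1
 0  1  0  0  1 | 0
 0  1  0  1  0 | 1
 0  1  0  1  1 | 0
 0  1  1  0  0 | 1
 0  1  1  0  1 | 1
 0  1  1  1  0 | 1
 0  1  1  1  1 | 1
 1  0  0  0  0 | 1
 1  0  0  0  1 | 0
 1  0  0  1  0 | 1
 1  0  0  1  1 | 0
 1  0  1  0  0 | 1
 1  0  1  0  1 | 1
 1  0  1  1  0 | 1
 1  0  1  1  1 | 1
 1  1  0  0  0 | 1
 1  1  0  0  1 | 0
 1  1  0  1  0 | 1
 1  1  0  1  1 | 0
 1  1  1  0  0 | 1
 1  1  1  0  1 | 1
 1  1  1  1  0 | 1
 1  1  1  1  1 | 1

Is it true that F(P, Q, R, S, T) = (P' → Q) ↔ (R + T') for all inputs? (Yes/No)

Test each input against both F and the formula:
  P=0, Q=0, R=0, S=0, T=0: formula gives 0, F = 0 ✓
  P=0, Q=0, R=0, S=0, T=1: formula gives 1, F = 1 ✓
  P=0, Q=0, R=0, S=1, T=0: formula gives 0, F = 0 ✓
  P=0, Q=0, R=0, S=1, T=1: formula gives 1, F = 1 ✓
  … (the remaining 28 rows also agree.)
Every row agrees, so the formula is equivalent.

Yes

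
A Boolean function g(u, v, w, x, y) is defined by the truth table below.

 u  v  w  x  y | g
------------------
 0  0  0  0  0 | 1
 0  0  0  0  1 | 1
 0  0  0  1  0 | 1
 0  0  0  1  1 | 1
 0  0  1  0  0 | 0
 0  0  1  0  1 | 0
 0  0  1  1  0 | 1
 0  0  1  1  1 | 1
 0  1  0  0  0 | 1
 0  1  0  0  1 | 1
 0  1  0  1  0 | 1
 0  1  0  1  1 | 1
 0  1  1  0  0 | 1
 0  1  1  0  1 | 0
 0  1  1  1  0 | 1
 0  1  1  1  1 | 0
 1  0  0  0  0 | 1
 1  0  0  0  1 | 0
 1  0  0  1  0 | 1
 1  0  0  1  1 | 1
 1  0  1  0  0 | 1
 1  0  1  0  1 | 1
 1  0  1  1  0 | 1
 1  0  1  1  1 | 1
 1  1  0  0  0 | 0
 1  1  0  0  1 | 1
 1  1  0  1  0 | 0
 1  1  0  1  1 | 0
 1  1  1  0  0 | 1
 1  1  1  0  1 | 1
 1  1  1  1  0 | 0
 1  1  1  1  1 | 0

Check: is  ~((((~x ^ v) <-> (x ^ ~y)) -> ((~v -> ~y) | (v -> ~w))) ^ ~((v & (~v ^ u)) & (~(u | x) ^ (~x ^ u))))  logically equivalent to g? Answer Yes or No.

No

Evaluate ~((((~x ^ v) <-> (x ^ ~y)) -> ((~v -> ~y) | (v -> ~w))) ^ ~((v & (~v ^ u)) & (~(u | x) ^ (~x ^ u)))) on each row and compare to g:
  u=0, v=0, w=0, x=0, y=0: formula gives 1, g = 1 ✓
  u=0, v=0, w=0, x=0, y=1: formula gives 1, g = 1 ✓
  u=0, v=0, w=0, x=1, y=0: formula gives 1, g = 1 ✓
  u=0, v=0, w=0, x=1, y=1: formula gives 1, g = 1 ✓
  u=0, v=0, w=1, x=0, y=0: formula gives 1, but g = 0 ✗
Row (0,0,1,0,0) is a counterexample, so the formula is not equivalent to g.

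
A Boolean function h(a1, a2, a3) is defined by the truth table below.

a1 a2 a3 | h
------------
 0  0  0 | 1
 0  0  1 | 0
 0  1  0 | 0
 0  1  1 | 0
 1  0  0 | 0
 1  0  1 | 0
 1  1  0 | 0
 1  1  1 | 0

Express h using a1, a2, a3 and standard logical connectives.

The output is 1 only when every input is 0 — NOR of all inputs.

h(a1, a2, a3) = ((a1 + a2) + a3)'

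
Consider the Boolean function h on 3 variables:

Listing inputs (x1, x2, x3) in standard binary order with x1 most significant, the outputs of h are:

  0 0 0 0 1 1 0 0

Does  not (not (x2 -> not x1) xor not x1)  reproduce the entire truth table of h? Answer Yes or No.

Yes

Check the formula against h row by row:
  x1=0, x2=0, x3=0: formula gives 0, h = 0 ✓
  x1=0, x2=0, x3=1: formula gives 0, h = 0 ✓
  x1=0, x2=1, x3=0: formula gives 0, h = 0 ✓
  x1=0, x2=1, x3=1: formula gives 0, h = 0 ✓
  x1=1, x2=0, x3=0: formula gives 1, h = 1 ✓
  …and likewise for the remaining 3 rows.
No disagreement on any input; they are logically equivalent.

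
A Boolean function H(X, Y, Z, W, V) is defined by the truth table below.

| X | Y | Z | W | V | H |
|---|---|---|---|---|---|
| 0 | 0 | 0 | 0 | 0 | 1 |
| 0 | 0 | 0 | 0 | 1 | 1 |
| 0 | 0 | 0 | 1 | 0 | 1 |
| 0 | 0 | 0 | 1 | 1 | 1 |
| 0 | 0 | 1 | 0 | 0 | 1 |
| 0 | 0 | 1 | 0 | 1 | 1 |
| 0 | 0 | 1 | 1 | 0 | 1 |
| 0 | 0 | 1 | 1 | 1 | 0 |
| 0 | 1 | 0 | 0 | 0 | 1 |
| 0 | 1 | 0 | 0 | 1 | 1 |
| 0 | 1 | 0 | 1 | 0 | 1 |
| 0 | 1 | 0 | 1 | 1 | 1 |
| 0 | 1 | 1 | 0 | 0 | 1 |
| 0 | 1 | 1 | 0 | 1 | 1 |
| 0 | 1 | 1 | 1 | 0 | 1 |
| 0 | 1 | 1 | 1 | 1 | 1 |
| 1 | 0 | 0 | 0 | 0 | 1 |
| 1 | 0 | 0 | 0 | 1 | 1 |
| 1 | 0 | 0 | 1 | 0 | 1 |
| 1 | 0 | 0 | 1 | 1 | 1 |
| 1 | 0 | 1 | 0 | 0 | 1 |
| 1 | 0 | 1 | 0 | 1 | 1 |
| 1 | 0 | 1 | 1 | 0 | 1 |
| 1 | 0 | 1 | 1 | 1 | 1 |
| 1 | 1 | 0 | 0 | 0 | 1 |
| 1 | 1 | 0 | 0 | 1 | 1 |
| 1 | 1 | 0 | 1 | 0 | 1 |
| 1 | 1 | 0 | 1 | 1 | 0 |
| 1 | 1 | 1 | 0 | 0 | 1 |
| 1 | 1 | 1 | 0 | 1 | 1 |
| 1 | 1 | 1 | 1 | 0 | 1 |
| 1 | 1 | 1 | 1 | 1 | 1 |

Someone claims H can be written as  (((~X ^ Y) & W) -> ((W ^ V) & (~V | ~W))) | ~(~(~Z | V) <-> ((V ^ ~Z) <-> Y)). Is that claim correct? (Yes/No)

Yes

Check the formula against H row by row:
  X=0, Y=0, Z=0, W=0, V=0: formula gives 1, H = 1 ✓
  X=0, Y=0, Z=0, W=0, V=1: formula gives 1, H = 1 ✓
  X=0, Y=0, Z=0, W=1, V=0: formula gives 1, H = 1 ✓
  X=0, Y=0, Z=0, W=1, V=1: formula gives 1, H = 1 ✓
  …and likewise for the remaining 28 rows.
Every row agrees, so the formula is equivalent.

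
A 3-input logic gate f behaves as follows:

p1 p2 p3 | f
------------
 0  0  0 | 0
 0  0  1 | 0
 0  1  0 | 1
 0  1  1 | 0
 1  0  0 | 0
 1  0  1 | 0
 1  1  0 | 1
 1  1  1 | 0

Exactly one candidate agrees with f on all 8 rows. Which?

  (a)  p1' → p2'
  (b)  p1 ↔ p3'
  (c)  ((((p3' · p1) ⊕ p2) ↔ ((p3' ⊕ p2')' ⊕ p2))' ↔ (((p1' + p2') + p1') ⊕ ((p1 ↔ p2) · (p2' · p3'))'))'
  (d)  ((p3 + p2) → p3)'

(a) disagrees with f on (0,0,0) (formula → 1, table → 0); rule it out.
(b) disagrees with f on (0,0,1) (formula → 1, table → 0); rule it out.
(c) disagrees with f on (0,1,0) (formula → 0, table → 1); rule it out.
That leaves (d). Evaluating it on every row reproduces the table of f exactly.

d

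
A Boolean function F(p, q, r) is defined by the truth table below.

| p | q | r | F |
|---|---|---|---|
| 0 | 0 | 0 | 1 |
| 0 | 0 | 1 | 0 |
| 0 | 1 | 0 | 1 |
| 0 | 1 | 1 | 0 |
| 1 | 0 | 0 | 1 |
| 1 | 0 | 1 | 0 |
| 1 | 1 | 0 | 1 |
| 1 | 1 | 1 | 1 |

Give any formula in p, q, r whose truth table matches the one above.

The 0-rows are (0,0,1), (0,1,1), (1,0,1). Take each as a conjunction (¬p·¬q·r, ¬p·q·r, p·¬q·r), form their disjunction, and complement — that gives a formula that is 1 everywhere F is.

F(p, q, r) = ¬((((¬p ∧ ¬q) ∧ r) ∨ ((¬p ∧ q) ∧ r)) ∨ ((p ∧ ¬q) ∧ r))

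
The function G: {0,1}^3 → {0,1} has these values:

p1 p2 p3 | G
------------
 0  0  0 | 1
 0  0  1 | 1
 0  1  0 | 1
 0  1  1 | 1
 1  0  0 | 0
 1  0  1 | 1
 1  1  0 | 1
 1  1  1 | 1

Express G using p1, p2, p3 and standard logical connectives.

Only row (1,0,0) gives 0. So G is 1 everywhere except there — the complement of the minterm p1·¬p2·¬p3.

G(p1, p2, p3) = NOT ((p1 AND NOT p2) AND NOT p3)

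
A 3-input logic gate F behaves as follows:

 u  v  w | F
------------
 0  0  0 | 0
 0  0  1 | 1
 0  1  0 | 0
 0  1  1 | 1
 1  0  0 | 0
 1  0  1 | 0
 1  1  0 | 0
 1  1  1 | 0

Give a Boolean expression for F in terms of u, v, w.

F(u, v, w) = ((NOT u AND NOT v) AND w) OR ((NOT u AND v) AND w)

Collect the rows where F=1 — (0,0,1), (0,1,1) — and write one minterm per row: ¬u·¬v·w, ¬u·v·w. Their union (logical OR) reproduces the table exactly.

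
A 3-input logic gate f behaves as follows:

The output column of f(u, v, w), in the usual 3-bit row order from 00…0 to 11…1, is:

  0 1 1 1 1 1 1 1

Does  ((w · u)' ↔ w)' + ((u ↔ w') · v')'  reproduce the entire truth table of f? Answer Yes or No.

No

Test each input against both f and the formula:
  u=0, v=0, w=0: formula gives 1, but f = 0 ✗
Row (0,0,0) is a counterexample, so the formula is not equivalent to f.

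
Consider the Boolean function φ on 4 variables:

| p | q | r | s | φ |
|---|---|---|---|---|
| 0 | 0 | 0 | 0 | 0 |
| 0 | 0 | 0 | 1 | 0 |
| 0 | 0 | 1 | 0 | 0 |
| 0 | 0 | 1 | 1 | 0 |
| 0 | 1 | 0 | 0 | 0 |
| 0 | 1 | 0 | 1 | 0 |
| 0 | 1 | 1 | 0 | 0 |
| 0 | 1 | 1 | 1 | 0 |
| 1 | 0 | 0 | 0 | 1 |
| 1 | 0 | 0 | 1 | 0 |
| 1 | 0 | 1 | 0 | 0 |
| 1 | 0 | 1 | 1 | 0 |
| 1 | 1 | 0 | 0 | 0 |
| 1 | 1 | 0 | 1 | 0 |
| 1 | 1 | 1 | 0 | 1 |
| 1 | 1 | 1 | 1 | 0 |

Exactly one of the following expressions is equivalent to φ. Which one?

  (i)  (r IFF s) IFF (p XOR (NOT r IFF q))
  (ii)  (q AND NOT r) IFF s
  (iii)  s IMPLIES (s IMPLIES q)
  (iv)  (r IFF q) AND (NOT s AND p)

iv

(i) disagrees with φ on (0,0,0,1) (formula → 1, table → 0); rule it out.
(ii) disagrees with φ on (0,0,0,0) (formula → 1, table → 0); rule it out.
(iii) disagrees with φ on (0,0,0,0) (formula → 1, table → 0); rule it out.
(iv) is the remaining candidate, and it agrees with φ on all 16 inputs.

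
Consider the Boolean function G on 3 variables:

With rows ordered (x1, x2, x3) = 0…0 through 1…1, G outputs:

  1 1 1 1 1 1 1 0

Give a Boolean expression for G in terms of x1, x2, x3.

G(x1, x2, x3) = ¬((x1 ∧ x2) ∧ x3)

The output is 0 only when every input is 1 — NAND of all inputs.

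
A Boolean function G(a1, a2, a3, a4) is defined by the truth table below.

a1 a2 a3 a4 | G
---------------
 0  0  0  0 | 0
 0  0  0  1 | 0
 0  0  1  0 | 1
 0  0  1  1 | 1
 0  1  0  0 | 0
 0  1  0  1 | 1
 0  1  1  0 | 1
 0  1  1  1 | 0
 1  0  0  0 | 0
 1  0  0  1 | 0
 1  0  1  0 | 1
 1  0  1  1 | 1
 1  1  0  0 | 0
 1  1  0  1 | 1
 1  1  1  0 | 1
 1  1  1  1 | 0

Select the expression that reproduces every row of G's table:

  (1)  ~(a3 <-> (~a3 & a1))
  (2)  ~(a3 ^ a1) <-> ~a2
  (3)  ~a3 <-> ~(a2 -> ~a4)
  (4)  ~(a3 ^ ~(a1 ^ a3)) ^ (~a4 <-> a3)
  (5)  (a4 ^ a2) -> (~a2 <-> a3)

(1) fails at (0,1,0,1): the formula yields 0, G is 1.
(2) fails at (0,0,0,0): the formula yields 1, G is 0.
(4) fails at (0,0,0,1): the formula yields 1, G is 0.
(5) fails at (0,0,0,0): the formula yields 1, G is 0.
Only (3) survives; checking it on all 16 rows confirms it matches G.

3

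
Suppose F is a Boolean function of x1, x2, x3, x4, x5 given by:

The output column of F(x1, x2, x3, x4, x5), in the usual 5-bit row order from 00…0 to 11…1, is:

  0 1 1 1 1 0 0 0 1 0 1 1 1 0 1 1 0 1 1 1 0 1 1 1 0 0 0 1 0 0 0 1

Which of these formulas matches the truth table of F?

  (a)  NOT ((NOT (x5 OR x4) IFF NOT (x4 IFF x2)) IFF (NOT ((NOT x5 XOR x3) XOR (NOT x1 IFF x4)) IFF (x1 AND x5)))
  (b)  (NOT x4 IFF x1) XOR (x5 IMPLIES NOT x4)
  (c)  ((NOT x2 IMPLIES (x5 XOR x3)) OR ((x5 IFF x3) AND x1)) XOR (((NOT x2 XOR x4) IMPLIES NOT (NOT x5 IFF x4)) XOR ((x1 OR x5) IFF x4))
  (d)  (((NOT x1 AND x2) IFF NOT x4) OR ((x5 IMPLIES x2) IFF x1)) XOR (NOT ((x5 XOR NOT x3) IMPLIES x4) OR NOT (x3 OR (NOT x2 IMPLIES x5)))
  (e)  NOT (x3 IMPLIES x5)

(a): at (0,0,0,0,0) it gives 1, but F = 0 — eliminated.
(b): at (0,0,0,0,0) it gives 1, but F = 0 — eliminated.
(d): at (0,0,0,0,0) it gives 1, but F = 0 — eliminated.
(e): at (0,0,0,0,1) it gives 0, but F = 1 — eliminated.
(c) is the remaining candidate, and it agrees with F on all 32 inputs.

c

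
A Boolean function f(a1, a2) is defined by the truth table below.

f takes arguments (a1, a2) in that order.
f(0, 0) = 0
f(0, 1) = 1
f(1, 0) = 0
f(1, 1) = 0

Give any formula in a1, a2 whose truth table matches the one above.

f(a1, a2) = not a1 and a2

1 only at (0,1): NOT a1 AND a2.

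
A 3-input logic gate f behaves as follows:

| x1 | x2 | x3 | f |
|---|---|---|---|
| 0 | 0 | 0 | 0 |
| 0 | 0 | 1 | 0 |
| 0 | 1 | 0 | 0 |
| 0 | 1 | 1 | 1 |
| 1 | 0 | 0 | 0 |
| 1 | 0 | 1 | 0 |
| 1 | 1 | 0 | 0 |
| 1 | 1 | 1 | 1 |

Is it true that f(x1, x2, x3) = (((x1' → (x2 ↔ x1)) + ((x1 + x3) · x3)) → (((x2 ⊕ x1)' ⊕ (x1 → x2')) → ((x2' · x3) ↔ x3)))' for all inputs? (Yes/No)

Evaluate (((x1' → (x2 ↔ x1)) + ((x1 + x3) · x3)) → (((x2 ⊕ x1)' ⊕ (x1 → x2')) → ((x2' · x3) ↔ x3)))' on each row and compare to f:
  x1=0, x2=0, x3=0: formula gives 0, f = 0 ✓
  x1=0, x2=0, x3=1: formula gives 0, f = 0 ✓
  x1=0, x2=1, x3=0: formula gives 0, f = 0 ✓
  x1=0, x2=1, x3=1: formula gives 1, f = 1 ✓
  x1=1, x2=0, x3=0: formula gives 0, f = 0 ✓
  … (the remaining 3 rows also agree.)
All 8 rows match — the expression computes f exactly.

Yes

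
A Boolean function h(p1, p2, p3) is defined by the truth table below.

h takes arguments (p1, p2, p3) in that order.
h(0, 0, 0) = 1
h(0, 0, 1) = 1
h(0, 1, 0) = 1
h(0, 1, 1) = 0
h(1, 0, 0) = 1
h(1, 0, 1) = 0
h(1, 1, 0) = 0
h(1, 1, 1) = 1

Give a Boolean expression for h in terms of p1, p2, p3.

h(p1, p2, p3) = not ((((not p1 and p2) and p3) or ((p1 and not p2) and p3)) or ((p1 and p2) and not p3))

h is 0 on only 3 rows — (0,1,1), (1,0,1), (1,1,0). Writing each as a minterm (¬p1·p2·p3, p1·¬p2·p3, p1·p2·¬p3) and OR-ing them characterizes exactly where h=0, so h is the negation of that disjunction.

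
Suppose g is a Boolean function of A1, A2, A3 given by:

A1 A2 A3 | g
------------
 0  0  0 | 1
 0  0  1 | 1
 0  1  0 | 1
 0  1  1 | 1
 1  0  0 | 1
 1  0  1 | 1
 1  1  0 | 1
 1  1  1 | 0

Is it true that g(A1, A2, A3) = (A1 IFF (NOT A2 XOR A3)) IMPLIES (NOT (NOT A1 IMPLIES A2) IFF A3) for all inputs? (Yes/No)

Yes

Evaluate (A1 IFF (NOT A2 XOR A3)) IMPLIES (NOT (NOT A1 IMPLIES A2) IFF A3) on each row and compare to g:
  A1=0, A2=0, A3=0: formula gives 1, g = 1 ✓
  A1=0, A2=0, A3=1: formula gives 1, g = 1 ✓
  A1=0, A2=1, A3=0: formula gives 1, g = 1 ✓
  A1=0, A2=1, A3=1: formula gives 1, g = 1 ✓
  A1=1, A2=0, A3=0: formula gives 1, g = 1 ✓
  …and likewise for the remaining 3 rows.
All 8 rows match — the expression computes g exactly.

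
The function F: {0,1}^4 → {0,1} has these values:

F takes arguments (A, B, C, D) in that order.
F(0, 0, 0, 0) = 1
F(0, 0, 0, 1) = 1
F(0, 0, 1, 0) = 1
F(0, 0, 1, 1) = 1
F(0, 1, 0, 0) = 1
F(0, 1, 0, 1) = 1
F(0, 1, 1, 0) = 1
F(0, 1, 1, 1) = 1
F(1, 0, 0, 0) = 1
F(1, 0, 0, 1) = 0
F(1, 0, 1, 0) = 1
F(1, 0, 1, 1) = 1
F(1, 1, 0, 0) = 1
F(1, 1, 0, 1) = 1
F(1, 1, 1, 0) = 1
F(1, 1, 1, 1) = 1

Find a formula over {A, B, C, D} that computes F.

F(A, B, C, D) = ¬(((A ∧ ¬B) ∧ ¬C) ∧ D)

Only row (1,0,0,1) gives 0. So F is 1 everywhere except there — the complement of the minterm A·¬B·¬C·D.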